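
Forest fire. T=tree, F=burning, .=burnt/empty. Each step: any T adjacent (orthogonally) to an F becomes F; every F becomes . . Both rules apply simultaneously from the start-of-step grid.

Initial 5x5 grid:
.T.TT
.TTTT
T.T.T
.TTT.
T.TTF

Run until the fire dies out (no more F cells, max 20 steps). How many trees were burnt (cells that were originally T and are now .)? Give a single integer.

Answer: 14

Derivation:
Step 1: +1 fires, +1 burnt (F count now 1)
Step 2: +2 fires, +1 burnt (F count now 2)
Step 3: +1 fires, +2 burnt (F count now 1)
Step 4: +2 fires, +1 burnt (F count now 2)
Step 5: +1 fires, +2 burnt (F count now 1)
Step 6: +2 fires, +1 burnt (F count now 2)
Step 7: +3 fires, +2 burnt (F count now 3)
Step 8: +2 fires, +3 burnt (F count now 2)
Step 9: +0 fires, +2 burnt (F count now 0)
Fire out after step 9
Initially T: 16, now '.': 23
Total burnt (originally-T cells now '.'): 14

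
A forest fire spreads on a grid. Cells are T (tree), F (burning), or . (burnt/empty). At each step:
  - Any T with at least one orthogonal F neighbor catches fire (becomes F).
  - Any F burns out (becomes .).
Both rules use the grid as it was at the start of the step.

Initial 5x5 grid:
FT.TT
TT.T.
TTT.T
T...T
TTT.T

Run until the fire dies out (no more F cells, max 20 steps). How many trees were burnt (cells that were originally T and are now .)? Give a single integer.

Answer: 10

Derivation:
Step 1: +2 fires, +1 burnt (F count now 2)
Step 2: +2 fires, +2 burnt (F count now 2)
Step 3: +2 fires, +2 burnt (F count now 2)
Step 4: +2 fires, +2 burnt (F count now 2)
Step 5: +1 fires, +2 burnt (F count now 1)
Step 6: +1 fires, +1 burnt (F count now 1)
Step 7: +0 fires, +1 burnt (F count now 0)
Fire out after step 7
Initially T: 16, now '.': 19
Total burnt (originally-T cells now '.'): 10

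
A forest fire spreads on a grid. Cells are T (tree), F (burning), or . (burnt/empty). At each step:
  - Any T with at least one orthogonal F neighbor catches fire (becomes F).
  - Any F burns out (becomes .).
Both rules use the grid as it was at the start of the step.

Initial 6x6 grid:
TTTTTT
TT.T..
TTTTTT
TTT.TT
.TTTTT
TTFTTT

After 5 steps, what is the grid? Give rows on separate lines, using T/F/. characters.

Step 1: 3 trees catch fire, 1 burn out
  TTTTTT
  TT.T..
  TTTTTT
  TTT.TT
  .TFTTT
  TF.FTT
Step 2: 5 trees catch fire, 3 burn out
  TTTTTT
  TT.T..
  TTTTTT
  TTF.TT
  .F.FTT
  F...FT
Step 3: 4 trees catch fire, 5 burn out
  TTTTTT
  TT.T..
  TTFTTT
  TF..TT
  ....FT
  .....F
Step 4: 5 trees catch fire, 4 burn out
  TTTTTT
  TT.T..
  TF.FTT
  F...FT
  .....F
  ......
Step 5: 5 trees catch fire, 5 burn out
  TTTTTT
  TF.F..
  F...FT
  .....F
  ......
  ......

TTTTTT
TF.F..
F...FT
.....F
......
......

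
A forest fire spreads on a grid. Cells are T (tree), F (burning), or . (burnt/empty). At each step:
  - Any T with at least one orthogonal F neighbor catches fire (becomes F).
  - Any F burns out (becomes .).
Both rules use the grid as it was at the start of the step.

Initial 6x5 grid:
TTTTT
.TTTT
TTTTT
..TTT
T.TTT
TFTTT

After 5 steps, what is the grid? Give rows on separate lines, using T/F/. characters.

Step 1: 2 trees catch fire, 1 burn out
  TTTTT
  .TTTT
  TTTTT
  ..TTT
  T.TTT
  F.FTT
Step 2: 3 trees catch fire, 2 burn out
  TTTTT
  .TTTT
  TTTTT
  ..TTT
  F.FTT
  ...FT
Step 3: 3 trees catch fire, 3 burn out
  TTTTT
  .TTTT
  TTTTT
  ..FTT
  ...FT
  ....F
Step 4: 3 trees catch fire, 3 burn out
  TTTTT
  .TTTT
  TTFTT
  ...FT
  ....F
  .....
Step 5: 4 trees catch fire, 3 burn out
  TTTTT
  .TFTT
  TF.FT
  ....F
  .....
  .....

TTTTT
.TFTT
TF.FT
....F
.....
.....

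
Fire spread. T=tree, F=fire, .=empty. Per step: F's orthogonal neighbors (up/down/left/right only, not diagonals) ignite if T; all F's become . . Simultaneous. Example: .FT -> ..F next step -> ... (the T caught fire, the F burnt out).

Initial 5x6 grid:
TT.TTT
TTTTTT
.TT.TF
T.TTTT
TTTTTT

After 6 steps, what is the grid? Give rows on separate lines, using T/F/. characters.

Step 1: 3 trees catch fire, 1 burn out
  TT.TTT
  TTTTTF
  .TT.F.
  T.TTTF
  TTTTTT
Step 2: 4 trees catch fire, 3 burn out
  TT.TTF
  TTTTF.
  .TT...
  T.TTF.
  TTTTTF
Step 3: 4 trees catch fire, 4 burn out
  TT.TF.
  TTTF..
  .TT...
  T.TF..
  TTTTF.
Step 4: 4 trees catch fire, 4 burn out
  TT.F..
  TTF...
  .TT...
  T.F...
  TTTF..
Step 5: 3 trees catch fire, 4 burn out
  TT....
  TF....
  .TF...
  T.....
  TTF...
Step 6: 4 trees catch fire, 3 burn out
  TF....
  F.....
  .F....
  T.....
  TF....

TF....
F.....
.F....
T.....
TF....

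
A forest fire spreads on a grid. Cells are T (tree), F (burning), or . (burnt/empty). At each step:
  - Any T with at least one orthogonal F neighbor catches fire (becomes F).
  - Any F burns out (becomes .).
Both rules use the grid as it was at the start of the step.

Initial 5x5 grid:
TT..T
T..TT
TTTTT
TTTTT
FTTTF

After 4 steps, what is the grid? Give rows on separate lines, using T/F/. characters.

Step 1: 4 trees catch fire, 2 burn out
  TT..T
  T..TT
  TTTTT
  FTTTF
  .FTF.
Step 2: 5 trees catch fire, 4 burn out
  TT..T
  T..TT
  FTTTF
  .FTF.
  ..F..
Step 3: 5 trees catch fire, 5 burn out
  TT..T
  F..TF
  .FTF.
  ..F..
  .....
Step 4: 4 trees catch fire, 5 burn out
  FT..F
  ...F.
  ..F..
  .....
  .....

FT..F
...F.
..F..
.....
.....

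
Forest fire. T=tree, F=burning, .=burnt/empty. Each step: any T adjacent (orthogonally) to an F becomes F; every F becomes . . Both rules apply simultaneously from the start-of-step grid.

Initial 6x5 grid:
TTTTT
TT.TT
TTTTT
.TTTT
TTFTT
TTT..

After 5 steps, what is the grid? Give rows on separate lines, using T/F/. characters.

Step 1: 4 trees catch fire, 1 burn out
  TTTTT
  TT.TT
  TTTTT
  .TFTT
  TF.FT
  TTF..
Step 2: 6 trees catch fire, 4 burn out
  TTTTT
  TT.TT
  TTFTT
  .F.FT
  F...F
  TF...
Step 3: 4 trees catch fire, 6 burn out
  TTTTT
  TT.TT
  TF.FT
  ....F
  .....
  F....
Step 4: 4 trees catch fire, 4 burn out
  TTTTT
  TF.FT
  F...F
  .....
  .....
  .....
Step 5: 4 trees catch fire, 4 burn out
  TFTFT
  F...F
  .....
  .....
  .....
  .....

TFTFT
F...F
.....
.....
.....
.....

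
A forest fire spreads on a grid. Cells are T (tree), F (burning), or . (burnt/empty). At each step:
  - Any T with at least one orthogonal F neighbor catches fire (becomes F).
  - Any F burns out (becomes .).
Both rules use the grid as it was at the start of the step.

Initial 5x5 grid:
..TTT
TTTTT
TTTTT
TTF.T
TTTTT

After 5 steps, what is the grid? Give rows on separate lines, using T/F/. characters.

Step 1: 3 trees catch fire, 1 burn out
  ..TTT
  TTTTT
  TTFTT
  TF..T
  TTFTT
Step 2: 6 trees catch fire, 3 burn out
  ..TTT
  TTFTT
  TF.FT
  F...T
  TF.FT
Step 3: 7 trees catch fire, 6 burn out
  ..FTT
  TF.FT
  F...F
  ....T
  F...F
Step 4: 4 trees catch fire, 7 burn out
  ...FT
  F...F
  .....
  ....F
  .....
Step 5: 1 trees catch fire, 4 burn out
  ....F
  .....
  .....
  .....
  .....

....F
.....
.....
.....
.....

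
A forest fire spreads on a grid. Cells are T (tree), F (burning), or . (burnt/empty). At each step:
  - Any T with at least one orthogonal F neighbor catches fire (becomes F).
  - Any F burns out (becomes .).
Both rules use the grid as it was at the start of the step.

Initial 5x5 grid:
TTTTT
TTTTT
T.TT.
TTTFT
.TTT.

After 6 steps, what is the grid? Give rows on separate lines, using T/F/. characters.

Step 1: 4 trees catch fire, 1 burn out
  TTTTT
  TTTTT
  T.TF.
  TTF.F
  .TTF.
Step 2: 4 trees catch fire, 4 burn out
  TTTTT
  TTTFT
  T.F..
  TF...
  .TF..
Step 3: 5 trees catch fire, 4 burn out
  TTTFT
  TTF.F
  T....
  F....
  .F...
Step 4: 4 trees catch fire, 5 burn out
  TTF.F
  TF...
  F....
  .....
  .....
Step 5: 2 trees catch fire, 4 burn out
  TF...
  F....
  .....
  .....
  .....
Step 6: 1 trees catch fire, 2 burn out
  F....
  .....
  .....
  .....
  .....

F....
.....
.....
.....
.....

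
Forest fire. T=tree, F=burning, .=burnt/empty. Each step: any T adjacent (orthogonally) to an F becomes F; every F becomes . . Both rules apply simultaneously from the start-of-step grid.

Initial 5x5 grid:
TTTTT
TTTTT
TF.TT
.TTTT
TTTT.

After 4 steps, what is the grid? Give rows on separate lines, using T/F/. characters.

Step 1: 3 trees catch fire, 1 burn out
  TTTTT
  TFTTT
  F..TT
  .FTTT
  TTTT.
Step 2: 5 trees catch fire, 3 burn out
  TFTTT
  F.FTT
  ...TT
  ..FTT
  TFTT.
Step 3: 6 trees catch fire, 5 burn out
  F.FTT
  ...FT
  ...TT
  ...FT
  F.FT.
Step 4: 5 trees catch fire, 6 burn out
  ...FT
  ....F
  ...FT
  ....F
  ...F.

...FT
....F
...FT
....F
...F.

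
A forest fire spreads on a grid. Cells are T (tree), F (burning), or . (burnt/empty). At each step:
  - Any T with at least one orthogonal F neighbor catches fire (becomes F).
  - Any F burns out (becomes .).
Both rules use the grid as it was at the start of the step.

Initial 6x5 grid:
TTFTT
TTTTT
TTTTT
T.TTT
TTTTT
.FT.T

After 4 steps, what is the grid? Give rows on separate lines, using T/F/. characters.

Step 1: 5 trees catch fire, 2 burn out
  TF.FT
  TTFTT
  TTTTT
  T.TTT
  TFTTT
  ..F.T
Step 2: 7 trees catch fire, 5 burn out
  F...F
  TF.FT
  TTFTT
  T.TTT
  F.FTT
  ....T
Step 3: 7 trees catch fire, 7 burn out
  .....
  F...F
  TF.FT
  F.FTT
  ...FT
  ....T
Step 4: 4 trees catch fire, 7 burn out
  .....
  .....
  F...F
  ...FT
  ....F
  ....T

.....
.....
F...F
...FT
....F
....T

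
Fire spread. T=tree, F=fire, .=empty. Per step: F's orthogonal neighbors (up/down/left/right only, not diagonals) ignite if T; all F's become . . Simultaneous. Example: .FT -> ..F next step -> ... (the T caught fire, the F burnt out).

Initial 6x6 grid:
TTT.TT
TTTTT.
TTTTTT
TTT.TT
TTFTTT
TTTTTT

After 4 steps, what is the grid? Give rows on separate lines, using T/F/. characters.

Step 1: 4 trees catch fire, 1 burn out
  TTT.TT
  TTTTT.
  TTTTTT
  TTF.TT
  TF.FTT
  TTFTTT
Step 2: 6 trees catch fire, 4 burn out
  TTT.TT
  TTTTT.
  TTFTTT
  TF..TT
  F...FT
  TF.FTT
Step 3: 8 trees catch fire, 6 burn out
  TTT.TT
  TTFTT.
  TF.FTT
  F...FT
  .....F
  F...FT
Step 4: 7 trees catch fire, 8 burn out
  TTF.TT
  TF.FT.
  F...FT
  .....F
  ......
  .....F

TTF.TT
TF.FT.
F...FT
.....F
......
.....F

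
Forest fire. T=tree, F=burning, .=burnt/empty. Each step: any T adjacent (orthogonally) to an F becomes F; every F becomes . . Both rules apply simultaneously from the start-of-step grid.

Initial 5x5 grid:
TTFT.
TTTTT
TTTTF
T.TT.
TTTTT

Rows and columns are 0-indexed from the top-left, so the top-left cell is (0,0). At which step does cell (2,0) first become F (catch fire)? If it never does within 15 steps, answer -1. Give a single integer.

Step 1: cell (2,0)='T' (+5 fires, +2 burnt)
Step 2: cell (2,0)='T' (+5 fires, +5 burnt)
Step 3: cell (2,0)='T' (+4 fires, +5 burnt)
Step 4: cell (2,0)='F' (+3 fires, +4 burnt)
  -> target ignites at step 4
Step 5: cell (2,0)='.' (+2 fires, +3 burnt)
Step 6: cell (2,0)='.' (+1 fires, +2 burnt)
Step 7: cell (2,0)='.' (+0 fires, +1 burnt)
  fire out at step 7

4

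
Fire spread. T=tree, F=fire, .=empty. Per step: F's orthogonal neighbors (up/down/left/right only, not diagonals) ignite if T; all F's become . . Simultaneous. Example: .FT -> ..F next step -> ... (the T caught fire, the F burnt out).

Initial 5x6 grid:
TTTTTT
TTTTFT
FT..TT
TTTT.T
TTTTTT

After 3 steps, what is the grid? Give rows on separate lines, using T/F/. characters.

Step 1: 7 trees catch fire, 2 burn out
  TTTTFT
  FTTF.F
  .F..FT
  FTTT.T
  TTTTTT
Step 2: 8 trees catch fire, 7 burn out
  FTTF.F
  .FF...
  .....F
  .FTT.T
  FTTTTT
Step 3: 5 trees catch fire, 8 burn out
  .FF...
  ......
  ......
  ..FT.F
  .FTTTT

.FF...
......
......
..FT.F
.FTTTT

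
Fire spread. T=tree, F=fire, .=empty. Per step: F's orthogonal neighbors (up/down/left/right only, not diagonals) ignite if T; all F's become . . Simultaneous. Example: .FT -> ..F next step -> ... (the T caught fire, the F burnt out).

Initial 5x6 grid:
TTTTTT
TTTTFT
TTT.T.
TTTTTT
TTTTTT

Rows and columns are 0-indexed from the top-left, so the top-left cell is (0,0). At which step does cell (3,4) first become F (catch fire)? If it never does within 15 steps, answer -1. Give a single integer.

Step 1: cell (3,4)='T' (+4 fires, +1 burnt)
Step 2: cell (3,4)='F' (+4 fires, +4 burnt)
  -> target ignites at step 2
Step 3: cell (3,4)='.' (+6 fires, +4 burnt)
Step 4: cell (3,4)='.' (+6 fires, +6 burnt)
Step 5: cell (3,4)='.' (+4 fires, +6 burnt)
Step 6: cell (3,4)='.' (+2 fires, +4 burnt)
Step 7: cell (3,4)='.' (+1 fires, +2 burnt)
Step 8: cell (3,4)='.' (+0 fires, +1 burnt)
  fire out at step 8

2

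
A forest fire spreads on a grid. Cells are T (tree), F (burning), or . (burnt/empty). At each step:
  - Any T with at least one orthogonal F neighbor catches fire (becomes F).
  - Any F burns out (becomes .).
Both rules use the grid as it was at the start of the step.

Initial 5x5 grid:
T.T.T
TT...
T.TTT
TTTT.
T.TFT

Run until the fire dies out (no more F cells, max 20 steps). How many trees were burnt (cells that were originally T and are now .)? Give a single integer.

Step 1: +3 fires, +1 burnt (F count now 3)
Step 2: +2 fires, +3 burnt (F count now 2)
Step 3: +3 fires, +2 burnt (F count now 3)
Step 4: +1 fires, +3 burnt (F count now 1)
Step 5: +2 fires, +1 burnt (F count now 2)
Step 6: +1 fires, +2 burnt (F count now 1)
Step 7: +2 fires, +1 burnt (F count now 2)
Step 8: +0 fires, +2 burnt (F count now 0)
Fire out after step 8
Initially T: 16, now '.': 23
Total burnt (originally-T cells now '.'): 14

Answer: 14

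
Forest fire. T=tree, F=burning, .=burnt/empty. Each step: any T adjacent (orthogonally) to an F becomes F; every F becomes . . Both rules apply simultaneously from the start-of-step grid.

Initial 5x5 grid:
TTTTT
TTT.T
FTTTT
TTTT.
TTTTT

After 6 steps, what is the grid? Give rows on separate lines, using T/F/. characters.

Step 1: 3 trees catch fire, 1 burn out
  TTTTT
  FTT.T
  .FTTT
  FTTT.
  TTTTT
Step 2: 5 trees catch fire, 3 burn out
  FTTTT
  .FT.T
  ..FTT
  .FTT.
  FTTTT
Step 3: 5 trees catch fire, 5 burn out
  .FTTT
  ..F.T
  ...FT
  ..FT.
  .FTTT
Step 4: 4 trees catch fire, 5 burn out
  ..FTT
  ....T
  ....F
  ...F.
  ..FTT
Step 5: 3 trees catch fire, 4 burn out
  ...FT
  ....F
  .....
  .....
  ...FT
Step 6: 2 trees catch fire, 3 burn out
  ....F
  .....
  .....
  .....
  ....F

....F
.....
.....
.....
....F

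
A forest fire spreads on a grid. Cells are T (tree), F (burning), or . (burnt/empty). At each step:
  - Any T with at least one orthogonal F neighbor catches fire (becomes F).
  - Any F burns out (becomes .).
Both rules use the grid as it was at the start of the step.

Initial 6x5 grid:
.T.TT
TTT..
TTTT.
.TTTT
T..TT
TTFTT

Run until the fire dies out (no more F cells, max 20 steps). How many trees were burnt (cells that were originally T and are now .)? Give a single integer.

Answer: 19

Derivation:
Step 1: +2 fires, +1 burnt (F count now 2)
Step 2: +3 fires, +2 burnt (F count now 3)
Step 3: +3 fires, +3 burnt (F count now 3)
Step 4: +3 fires, +3 burnt (F count now 3)
Step 5: +2 fires, +3 burnt (F count now 2)
Step 6: +2 fires, +2 burnt (F count now 2)
Step 7: +2 fires, +2 burnt (F count now 2)
Step 8: +2 fires, +2 burnt (F count now 2)
Step 9: +0 fires, +2 burnt (F count now 0)
Fire out after step 9
Initially T: 21, now '.': 28
Total burnt (originally-T cells now '.'): 19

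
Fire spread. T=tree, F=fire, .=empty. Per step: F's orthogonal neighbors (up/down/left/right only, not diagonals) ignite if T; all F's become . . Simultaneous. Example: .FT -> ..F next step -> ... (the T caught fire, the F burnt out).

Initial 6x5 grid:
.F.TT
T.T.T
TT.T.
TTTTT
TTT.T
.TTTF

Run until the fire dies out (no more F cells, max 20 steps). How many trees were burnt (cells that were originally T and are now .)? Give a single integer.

Step 1: +2 fires, +2 burnt (F count now 2)
Step 2: +2 fires, +2 burnt (F count now 2)
Step 3: +3 fires, +2 burnt (F count now 3)
Step 4: +3 fires, +3 burnt (F count now 3)
Step 5: +2 fires, +3 burnt (F count now 2)
Step 6: +2 fires, +2 burnt (F count now 2)
Step 7: +1 fires, +2 burnt (F count now 1)
Step 8: +1 fires, +1 burnt (F count now 1)
Step 9: +0 fires, +1 burnt (F count now 0)
Fire out after step 9
Initially T: 20, now '.': 26
Total burnt (originally-T cells now '.'): 16

Answer: 16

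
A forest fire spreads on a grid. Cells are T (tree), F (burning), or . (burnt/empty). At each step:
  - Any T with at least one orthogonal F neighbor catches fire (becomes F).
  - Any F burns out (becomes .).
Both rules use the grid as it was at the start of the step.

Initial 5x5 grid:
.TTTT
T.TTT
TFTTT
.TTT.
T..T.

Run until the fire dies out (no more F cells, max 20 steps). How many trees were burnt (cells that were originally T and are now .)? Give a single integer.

Step 1: +3 fires, +1 burnt (F count now 3)
Step 2: +4 fires, +3 burnt (F count now 4)
Step 3: +4 fires, +4 burnt (F count now 4)
Step 4: +4 fires, +4 burnt (F count now 4)
Step 5: +1 fires, +4 burnt (F count now 1)
Step 6: +0 fires, +1 burnt (F count now 0)
Fire out after step 6
Initially T: 17, now '.': 24
Total burnt (originally-T cells now '.'): 16

Answer: 16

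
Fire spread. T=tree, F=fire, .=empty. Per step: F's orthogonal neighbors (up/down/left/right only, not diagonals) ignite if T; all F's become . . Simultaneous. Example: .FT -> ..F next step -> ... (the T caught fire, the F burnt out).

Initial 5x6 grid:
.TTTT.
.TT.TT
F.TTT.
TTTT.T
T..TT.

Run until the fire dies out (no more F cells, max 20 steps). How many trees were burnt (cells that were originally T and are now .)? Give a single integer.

Answer: 18

Derivation:
Step 1: +1 fires, +1 burnt (F count now 1)
Step 2: +2 fires, +1 burnt (F count now 2)
Step 3: +1 fires, +2 burnt (F count now 1)
Step 4: +2 fires, +1 burnt (F count now 2)
Step 5: +3 fires, +2 burnt (F count now 3)
Step 6: +4 fires, +3 burnt (F count now 4)
Step 7: +3 fires, +4 burnt (F count now 3)
Step 8: +2 fires, +3 burnt (F count now 2)
Step 9: +0 fires, +2 burnt (F count now 0)
Fire out after step 9
Initially T: 19, now '.': 29
Total burnt (originally-T cells now '.'): 18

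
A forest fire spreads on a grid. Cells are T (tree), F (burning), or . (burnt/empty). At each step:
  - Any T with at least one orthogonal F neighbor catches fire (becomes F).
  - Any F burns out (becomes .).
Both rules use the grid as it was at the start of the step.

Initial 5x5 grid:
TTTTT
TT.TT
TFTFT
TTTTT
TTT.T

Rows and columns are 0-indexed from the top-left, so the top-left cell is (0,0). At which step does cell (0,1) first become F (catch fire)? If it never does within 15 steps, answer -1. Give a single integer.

Step 1: cell (0,1)='T' (+7 fires, +2 burnt)
Step 2: cell (0,1)='F' (+8 fires, +7 burnt)
  -> target ignites at step 2
Step 3: cell (0,1)='.' (+6 fires, +8 burnt)
Step 4: cell (0,1)='.' (+0 fires, +6 burnt)
  fire out at step 4

2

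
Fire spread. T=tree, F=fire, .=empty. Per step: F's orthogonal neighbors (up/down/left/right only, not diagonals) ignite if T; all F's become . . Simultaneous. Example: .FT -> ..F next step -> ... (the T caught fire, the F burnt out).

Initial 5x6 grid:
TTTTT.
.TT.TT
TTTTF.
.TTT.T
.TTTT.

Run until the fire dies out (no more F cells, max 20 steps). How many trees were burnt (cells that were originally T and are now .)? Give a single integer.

Answer: 20

Derivation:
Step 1: +2 fires, +1 burnt (F count now 2)
Step 2: +4 fires, +2 burnt (F count now 4)
Step 3: +5 fires, +4 burnt (F count now 5)
Step 4: +6 fires, +5 burnt (F count now 6)
Step 5: +2 fires, +6 burnt (F count now 2)
Step 6: +1 fires, +2 burnt (F count now 1)
Step 7: +0 fires, +1 burnt (F count now 0)
Fire out after step 7
Initially T: 21, now '.': 29
Total burnt (originally-T cells now '.'): 20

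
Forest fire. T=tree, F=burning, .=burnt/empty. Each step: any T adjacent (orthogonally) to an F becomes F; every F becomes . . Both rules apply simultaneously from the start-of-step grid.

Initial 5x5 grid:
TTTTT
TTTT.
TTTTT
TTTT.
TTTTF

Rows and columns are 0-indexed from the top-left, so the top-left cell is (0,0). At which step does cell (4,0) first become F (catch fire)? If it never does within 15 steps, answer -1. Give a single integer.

Step 1: cell (4,0)='T' (+1 fires, +1 burnt)
Step 2: cell (4,0)='T' (+2 fires, +1 burnt)
Step 3: cell (4,0)='T' (+3 fires, +2 burnt)
Step 4: cell (4,0)='F' (+5 fires, +3 burnt)
  -> target ignites at step 4
Step 5: cell (4,0)='.' (+4 fires, +5 burnt)
Step 6: cell (4,0)='.' (+4 fires, +4 burnt)
Step 7: cell (4,0)='.' (+2 fires, +4 burnt)
Step 8: cell (4,0)='.' (+1 fires, +2 burnt)
Step 9: cell (4,0)='.' (+0 fires, +1 burnt)
  fire out at step 9

4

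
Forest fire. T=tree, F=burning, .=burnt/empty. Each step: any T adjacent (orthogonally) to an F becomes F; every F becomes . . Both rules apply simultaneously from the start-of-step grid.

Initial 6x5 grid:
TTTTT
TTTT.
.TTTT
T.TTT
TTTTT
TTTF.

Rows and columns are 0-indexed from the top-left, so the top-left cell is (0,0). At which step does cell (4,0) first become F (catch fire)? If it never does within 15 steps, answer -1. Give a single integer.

Step 1: cell (4,0)='T' (+2 fires, +1 burnt)
Step 2: cell (4,0)='T' (+4 fires, +2 burnt)
Step 3: cell (4,0)='T' (+5 fires, +4 burnt)
Step 4: cell (4,0)='F' (+4 fires, +5 burnt)
  -> target ignites at step 4
Step 5: cell (4,0)='.' (+4 fires, +4 burnt)
Step 6: cell (4,0)='.' (+3 fires, +4 burnt)
Step 7: cell (4,0)='.' (+2 fires, +3 burnt)
Step 8: cell (4,0)='.' (+1 fires, +2 burnt)
Step 9: cell (4,0)='.' (+0 fires, +1 burnt)
  fire out at step 9

4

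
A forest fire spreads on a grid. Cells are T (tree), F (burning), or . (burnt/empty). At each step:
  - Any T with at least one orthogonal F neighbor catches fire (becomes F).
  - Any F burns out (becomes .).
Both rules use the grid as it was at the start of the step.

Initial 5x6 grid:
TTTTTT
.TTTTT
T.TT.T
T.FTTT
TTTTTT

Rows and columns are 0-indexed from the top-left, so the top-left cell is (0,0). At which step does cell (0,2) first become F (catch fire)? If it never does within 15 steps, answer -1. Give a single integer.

Step 1: cell (0,2)='T' (+3 fires, +1 burnt)
Step 2: cell (0,2)='T' (+5 fires, +3 burnt)
Step 3: cell (0,2)='F' (+6 fires, +5 burnt)
  -> target ignites at step 3
Step 4: cell (0,2)='.' (+6 fires, +6 burnt)
Step 5: cell (0,2)='.' (+4 fires, +6 burnt)
Step 6: cell (0,2)='.' (+1 fires, +4 burnt)
Step 7: cell (0,2)='.' (+0 fires, +1 burnt)
  fire out at step 7

3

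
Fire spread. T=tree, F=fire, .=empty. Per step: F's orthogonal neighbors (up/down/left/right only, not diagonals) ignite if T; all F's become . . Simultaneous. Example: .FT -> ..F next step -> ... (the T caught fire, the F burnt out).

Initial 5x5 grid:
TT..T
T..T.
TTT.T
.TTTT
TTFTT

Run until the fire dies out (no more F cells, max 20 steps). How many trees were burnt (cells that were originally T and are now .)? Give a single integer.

Answer: 15

Derivation:
Step 1: +3 fires, +1 burnt (F count now 3)
Step 2: +5 fires, +3 burnt (F count now 5)
Step 3: +2 fires, +5 burnt (F count now 2)
Step 4: +2 fires, +2 burnt (F count now 2)
Step 5: +1 fires, +2 burnt (F count now 1)
Step 6: +1 fires, +1 burnt (F count now 1)
Step 7: +1 fires, +1 burnt (F count now 1)
Step 8: +0 fires, +1 burnt (F count now 0)
Fire out after step 8
Initially T: 17, now '.': 23
Total burnt (originally-T cells now '.'): 15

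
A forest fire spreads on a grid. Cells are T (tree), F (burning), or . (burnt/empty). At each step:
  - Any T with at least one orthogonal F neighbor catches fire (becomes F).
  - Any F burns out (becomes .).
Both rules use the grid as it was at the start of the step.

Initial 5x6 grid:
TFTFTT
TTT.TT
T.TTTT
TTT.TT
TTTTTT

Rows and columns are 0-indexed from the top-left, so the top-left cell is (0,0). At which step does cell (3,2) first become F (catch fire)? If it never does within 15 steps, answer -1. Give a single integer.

Step 1: cell (3,2)='T' (+4 fires, +2 burnt)
Step 2: cell (3,2)='T' (+4 fires, +4 burnt)
Step 3: cell (3,2)='T' (+4 fires, +4 burnt)
Step 4: cell (3,2)='F' (+5 fires, +4 burnt)
  -> target ignites at step 4
Step 5: cell (3,2)='.' (+5 fires, +5 burnt)
Step 6: cell (3,2)='.' (+3 fires, +5 burnt)
Step 7: cell (3,2)='.' (+0 fires, +3 burnt)
  fire out at step 7

4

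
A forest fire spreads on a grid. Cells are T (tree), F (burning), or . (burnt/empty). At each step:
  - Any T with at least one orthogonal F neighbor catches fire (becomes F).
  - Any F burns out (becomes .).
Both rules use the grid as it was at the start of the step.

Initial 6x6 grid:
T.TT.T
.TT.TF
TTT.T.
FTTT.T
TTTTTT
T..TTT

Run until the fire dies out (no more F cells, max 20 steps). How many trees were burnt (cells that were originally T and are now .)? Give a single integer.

Answer: 24

Derivation:
Step 1: +5 fires, +2 burnt (F count now 5)
Step 2: +5 fires, +5 burnt (F count now 5)
Step 3: +4 fires, +5 burnt (F count now 4)
Step 4: +2 fires, +4 burnt (F count now 2)
Step 5: +3 fires, +2 burnt (F count now 3)
Step 6: +3 fires, +3 burnt (F count now 3)
Step 7: +2 fires, +3 burnt (F count now 2)
Step 8: +0 fires, +2 burnt (F count now 0)
Fire out after step 8
Initially T: 25, now '.': 35
Total burnt (originally-T cells now '.'): 24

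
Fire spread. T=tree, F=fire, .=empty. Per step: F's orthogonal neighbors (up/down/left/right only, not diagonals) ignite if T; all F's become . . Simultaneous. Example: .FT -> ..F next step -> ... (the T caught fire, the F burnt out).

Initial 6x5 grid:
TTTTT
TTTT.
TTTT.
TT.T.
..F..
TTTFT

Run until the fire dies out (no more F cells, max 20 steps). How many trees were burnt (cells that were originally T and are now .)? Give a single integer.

Answer: 4

Derivation:
Step 1: +2 fires, +2 burnt (F count now 2)
Step 2: +1 fires, +2 burnt (F count now 1)
Step 3: +1 fires, +1 burnt (F count now 1)
Step 4: +0 fires, +1 burnt (F count now 0)
Fire out after step 4
Initially T: 20, now '.': 14
Total burnt (originally-T cells now '.'): 4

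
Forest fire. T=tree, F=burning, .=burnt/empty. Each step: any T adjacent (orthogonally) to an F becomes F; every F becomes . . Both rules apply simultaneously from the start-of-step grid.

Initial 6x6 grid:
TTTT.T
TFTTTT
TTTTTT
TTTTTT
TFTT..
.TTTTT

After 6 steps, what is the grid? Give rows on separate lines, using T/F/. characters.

Step 1: 8 trees catch fire, 2 burn out
  TFTT.T
  F.FTTT
  TFTTTT
  TFTTTT
  F.FT..
  .FTTTT
Step 2: 9 trees catch fire, 8 burn out
  F.FT.T
  ...FTT
  F.FTTT
  F.FTTT
  ...F..
  ..FTTT
Step 3: 5 trees catch fire, 9 burn out
  ...F.T
  ....FT
  ...FTT
  ...FTT
  ......
  ...FTT
Step 4: 4 trees catch fire, 5 burn out
  .....T
  .....F
  ....FT
  ....FT
  ......
  ....FT
Step 5: 4 trees catch fire, 4 burn out
  .....F
  ......
  .....F
  .....F
  ......
  .....F
Step 6: 0 trees catch fire, 4 burn out
  ......
  ......
  ......
  ......
  ......
  ......

......
......
......
......
......
......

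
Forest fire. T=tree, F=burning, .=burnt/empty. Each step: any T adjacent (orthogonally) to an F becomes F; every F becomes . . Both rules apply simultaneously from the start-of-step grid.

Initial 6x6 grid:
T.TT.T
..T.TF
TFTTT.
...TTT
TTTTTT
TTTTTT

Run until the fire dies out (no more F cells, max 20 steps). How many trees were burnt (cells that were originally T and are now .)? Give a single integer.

Step 1: +4 fires, +2 burnt (F count now 4)
Step 2: +3 fires, +4 burnt (F count now 3)
Step 3: +3 fires, +3 burnt (F count now 3)
Step 4: +4 fires, +3 burnt (F count now 4)
Step 5: +4 fires, +4 burnt (F count now 4)
Step 6: +3 fires, +4 burnt (F count now 3)
Step 7: +2 fires, +3 burnt (F count now 2)
Step 8: +1 fires, +2 burnt (F count now 1)
Step 9: +0 fires, +1 burnt (F count now 0)
Fire out after step 9
Initially T: 25, now '.': 35
Total burnt (originally-T cells now '.'): 24

Answer: 24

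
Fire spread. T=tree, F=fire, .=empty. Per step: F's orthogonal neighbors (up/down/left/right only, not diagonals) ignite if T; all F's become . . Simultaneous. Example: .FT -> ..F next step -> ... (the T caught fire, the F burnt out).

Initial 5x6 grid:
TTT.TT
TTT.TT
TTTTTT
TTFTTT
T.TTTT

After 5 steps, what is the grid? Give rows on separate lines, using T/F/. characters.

Step 1: 4 trees catch fire, 1 burn out
  TTT.TT
  TTT.TT
  TTFTTT
  TF.FTT
  T.FTTT
Step 2: 6 trees catch fire, 4 burn out
  TTT.TT
  TTF.TT
  TF.FTT
  F...FT
  T..FTT
Step 3: 7 trees catch fire, 6 burn out
  TTF.TT
  TF..TT
  F...FT
  .....F
  F...FT
Step 4: 5 trees catch fire, 7 burn out
  TF..TT
  F...FT
  .....F
  ......
  .....F
Step 5: 3 trees catch fire, 5 burn out
  F...FT
  .....F
  ......
  ......
  ......

F...FT
.....F
......
......
......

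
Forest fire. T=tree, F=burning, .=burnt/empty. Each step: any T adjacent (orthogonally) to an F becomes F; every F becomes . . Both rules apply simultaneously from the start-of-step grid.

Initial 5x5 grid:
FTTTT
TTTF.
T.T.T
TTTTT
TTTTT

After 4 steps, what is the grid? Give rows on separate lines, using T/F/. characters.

Step 1: 4 trees catch fire, 2 burn out
  .FTFT
  FTF..
  T.T.T
  TTTTT
  TTTTT
Step 2: 5 trees catch fire, 4 burn out
  ..F.F
  .F...
  F.F.T
  TTTTT
  TTTTT
Step 3: 2 trees catch fire, 5 burn out
  .....
  .....
  ....T
  FTFTT
  TTTTT
Step 4: 4 trees catch fire, 2 burn out
  .....
  .....
  ....T
  .F.FT
  FTFTT

.....
.....
....T
.F.FT
FTFTT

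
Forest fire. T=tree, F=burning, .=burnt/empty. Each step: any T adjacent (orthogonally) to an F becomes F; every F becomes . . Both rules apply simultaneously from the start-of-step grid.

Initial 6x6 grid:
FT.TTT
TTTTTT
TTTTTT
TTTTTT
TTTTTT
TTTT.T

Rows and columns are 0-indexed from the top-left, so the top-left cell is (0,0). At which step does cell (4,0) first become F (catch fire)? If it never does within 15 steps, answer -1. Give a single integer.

Step 1: cell (4,0)='T' (+2 fires, +1 burnt)
Step 2: cell (4,0)='T' (+2 fires, +2 burnt)
Step 3: cell (4,0)='T' (+3 fires, +2 burnt)
Step 4: cell (4,0)='F' (+4 fires, +3 burnt)
  -> target ignites at step 4
Step 5: cell (4,0)='.' (+6 fires, +4 burnt)
Step 6: cell (4,0)='.' (+6 fires, +6 burnt)
Step 7: cell (4,0)='.' (+5 fires, +6 burnt)
Step 8: cell (4,0)='.' (+3 fires, +5 burnt)
Step 9: cell (4,0)='.' (+1 fires, +3 burnt)
Step 10: cell (4,0)='.' (+1 fires, +1 burnt)
Step 11: cell (4,0)='.' (+0 fires, +1 burnt)
  fire out at step 11

4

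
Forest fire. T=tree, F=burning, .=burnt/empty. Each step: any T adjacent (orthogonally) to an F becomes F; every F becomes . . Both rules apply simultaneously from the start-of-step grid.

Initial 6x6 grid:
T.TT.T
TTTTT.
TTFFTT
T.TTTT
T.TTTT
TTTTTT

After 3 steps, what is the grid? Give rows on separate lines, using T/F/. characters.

Step 1: 6 trees catch fire, 2 burn out
  T.TT.T
  TTFFT.
  TF..FT
  T.FFTT
  T.TTTT
  TTTTTT
Step 2: 9 trees catch fire, 6 burn out
  T.FF.T
  TF..F.
  F....F
  T...FT
  T.FFTT
  TTTTTT
Step 3: 6 trees catch fire, 9 burn out
  T....T
  F.....
  ......
  F....F
  T...FT
  TTFFTT

T....T
F.....
......
F....F
T...FT
TTFFTT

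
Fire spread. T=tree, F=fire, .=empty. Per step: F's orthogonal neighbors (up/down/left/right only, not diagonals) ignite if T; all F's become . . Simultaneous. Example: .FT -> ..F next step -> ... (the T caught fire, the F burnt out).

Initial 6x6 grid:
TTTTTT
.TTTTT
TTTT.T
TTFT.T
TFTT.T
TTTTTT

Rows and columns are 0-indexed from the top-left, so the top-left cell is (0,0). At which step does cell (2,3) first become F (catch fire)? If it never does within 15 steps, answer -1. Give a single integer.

Step 1: cell (2,3)='T' (+6 fires, +2 burnt)
Step 2: cell (2,3)='F' (+7 fires, +6 burnt)
  -> target ignites at step 2
Step 3: cell (2,3)='.' (+5 fires, +7 burnt)
Step 4: cell (2,3)='.' (+4 fires, +5 burnt)
Step 5: cell (2,3)='.' (+4 fires, +4 burnt)
Step 6: cell (2,3)='.' (+3 fires, +4 burnt)
Step 7: cell (2,3)='.' (+1 fires, +3 burnt)
Step 8: cell (2,3)='.' (+0 fires, +1 burnt)
  fire out at step 8

2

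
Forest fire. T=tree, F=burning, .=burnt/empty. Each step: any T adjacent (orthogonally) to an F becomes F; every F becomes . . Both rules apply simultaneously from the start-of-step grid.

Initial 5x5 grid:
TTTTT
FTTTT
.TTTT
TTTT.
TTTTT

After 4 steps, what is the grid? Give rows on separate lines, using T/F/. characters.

Step 1: 2 trees catch fire, 1 burn out
  FTTTT
  .FTTT
  .TTTT
  TTTT.
  TTTTT
Step 2: 3 trees catch fire, 2 burn out
  .FTTT
  ..FTT
  .FTTT
  TTTT.
  TTTTT
Step 3: 4 trees catch fire, 3 burn out
  ..FTT
  ...FT
  ..FTT
  TFTT.
  TTTTT
Step 4: 6 trees catch fire, 4 burn out
  ...FT
  ....F
  ...FT
  F.FT.
  TFTTT

...FT
....F
...FT
F.FT.
TFTTT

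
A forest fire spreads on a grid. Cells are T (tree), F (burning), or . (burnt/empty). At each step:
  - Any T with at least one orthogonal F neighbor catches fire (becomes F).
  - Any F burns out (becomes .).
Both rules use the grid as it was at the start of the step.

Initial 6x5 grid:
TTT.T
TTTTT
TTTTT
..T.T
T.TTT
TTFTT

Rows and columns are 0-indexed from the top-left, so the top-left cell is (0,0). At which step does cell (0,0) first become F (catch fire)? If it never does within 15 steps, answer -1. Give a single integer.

Step 1: cell (0,0)='T' (+3 fires, +1 burnt)
Step 2: cell (0,0)='T' (+4 fires, +3 burnt)
Step 3: cell (0,0)='T' (+3 fires, +4 burnt)
Step 4: cell (0,0)='T' (+4 fires, +3 burnt)
Step 5: cell (0,0)='T' (+5 fires, +4 burnt)
Step 6: cell (0,0)='T' (+3 fires, +5 burnt)
Step 7: cell (0,0)='F' (+2 fires, +3 burnt)
  -> target ignites at step 7
Step 8: cell (0,0)='.' (+0 fires, +2 burnt)
  fire out at step 8

7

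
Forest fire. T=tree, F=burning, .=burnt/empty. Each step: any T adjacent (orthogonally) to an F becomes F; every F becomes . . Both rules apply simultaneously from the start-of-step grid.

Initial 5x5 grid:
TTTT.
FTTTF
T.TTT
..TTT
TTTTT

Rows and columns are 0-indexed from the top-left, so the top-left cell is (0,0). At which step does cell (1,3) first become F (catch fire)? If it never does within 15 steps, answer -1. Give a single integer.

Step 1: cell (1,3)='F' (+5 fires, +2 burnt)
  -> target ignites at step 1
Step 2: cell (1,3)='.' (+5 fires, +5 burnt)
Step 3: cell (1,3)='.' (+4 fires, +5 burnt)
Step 4: cell (1,3)='.' (+2 fires, +4 burnt)
Step 5: cell (1,3)='.' (+1 fires, +2 burnt)
Step 6: cell (1,3)='.' (+1 fires, +1 burnt)
Step 7: cell (1,3)='.' (+1 fires, +1 burnt)
Step 8: cell (1,3)='.' (+0 fires, +1 burnt)
  fire out at step 8

1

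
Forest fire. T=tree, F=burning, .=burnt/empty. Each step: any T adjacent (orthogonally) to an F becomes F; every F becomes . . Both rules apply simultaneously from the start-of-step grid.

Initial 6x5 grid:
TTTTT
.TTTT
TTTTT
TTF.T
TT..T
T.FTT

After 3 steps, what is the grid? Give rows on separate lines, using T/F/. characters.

Step 1: 3 trees catch fire, 2 burn out
  TTTTT
  .TTTT
  TTFTT
  TF..T
  TT..T
  T..FT
Step 2: 6 trees catch fire, 3 burn out
  TTTTT
  .TFTT
  TF.FT
  F...T
  TF..T
  T...F
Step 3: 7 trees catch fire, 6 burn out
  TTFTT
  .F.FT
  F...F
  ....T
  F...F
  T....

TTFTT
.F.FT
F...F
....T
F...F
T....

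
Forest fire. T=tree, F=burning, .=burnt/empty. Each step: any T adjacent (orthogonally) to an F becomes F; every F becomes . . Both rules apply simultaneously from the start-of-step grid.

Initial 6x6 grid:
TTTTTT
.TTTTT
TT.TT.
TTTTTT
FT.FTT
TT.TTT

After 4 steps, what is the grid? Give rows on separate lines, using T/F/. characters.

Step 1: 6 trees catch fire, 2 burn out
  TTTTTT
  .TTTTT
  TT.TT.
  FTTFTT
  .F..FT
  FT.FTT
Step 2: 8 trees catch fire, 6 burn out
  TTTTTT
  .TTTTT
  FT.FT.
  .FF.FT
  .....F
  .F..FT
Step 3: 5 trees catch fire, 8 burn out
  TTTTTT
  .TTFTT
  .F..F.
  .....F
  ......
  .....F
Step 4: 4 trees catch fire, 5 burn out
  TTTFTT
  .FF.FT
  ......
  ......
  ......
  ......

TTTFTT
.FF.FT
......
......
......
......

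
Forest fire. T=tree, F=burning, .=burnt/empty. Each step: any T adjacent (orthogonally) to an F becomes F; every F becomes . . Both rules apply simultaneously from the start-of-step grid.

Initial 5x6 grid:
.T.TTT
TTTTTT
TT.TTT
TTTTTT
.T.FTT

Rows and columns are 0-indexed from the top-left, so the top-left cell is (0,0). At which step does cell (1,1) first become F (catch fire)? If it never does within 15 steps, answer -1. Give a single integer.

Step 1: cell (1,1)='T' (+2 fires, +1 burnt)
Step 2: cell (1,1)='T' (+4 fires, +2 burnt)
Step 3: cell (1,1)='T' (+4 fires, +4 burnt)
Step 4: cell (1,1)='T' (+7 fires, +4 burnt)
Step 5: cell (1,1)='F' (+4 fires, +7 burnt)
  -> target ignites at step 5
Step 6: cell (1,1)='.' (+3 fires, +4 burnt)
Step 7: cell (1,1)='.' (+0 fires, +3 burnt)
  fire out at step 7

5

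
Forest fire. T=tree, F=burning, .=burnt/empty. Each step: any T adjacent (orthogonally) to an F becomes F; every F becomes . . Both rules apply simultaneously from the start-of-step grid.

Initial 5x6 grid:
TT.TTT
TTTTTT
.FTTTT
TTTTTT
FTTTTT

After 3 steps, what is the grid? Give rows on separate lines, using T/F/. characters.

Step 1: 5 trees catch fire, 2 burn out
  TT.TTT
  TFTTTT
  ..FTTT
  FFTTTT
  .FTTTT
Step 2: 6 trees catch fire, 5 burn out
  TF.TTT
  F.FTTT
  ...FTT
  ..FTTT
  ..FTTT
Step 3: 5 trees catch fire, 6 burn out
  F..TTT
  ...FTT
  ....FT
  ...FTT
  ...FTT

F..TTT
...FTT
....FT
...FTT
...FTT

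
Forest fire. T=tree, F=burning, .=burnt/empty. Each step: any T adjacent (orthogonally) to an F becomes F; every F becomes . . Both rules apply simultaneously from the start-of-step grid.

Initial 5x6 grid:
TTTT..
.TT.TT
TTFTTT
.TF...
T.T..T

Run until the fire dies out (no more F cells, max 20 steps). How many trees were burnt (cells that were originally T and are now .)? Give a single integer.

Answer: 15

Derivation:
Step 1: +5 fires, +2 burnt (F count now 5)
Step 2: +4 fires, +5 burnt (F count now 4)
Step 3: +4 fires, +4 burnt (F count now 4)
Step 4: +2 fires, +4 burnt (F count now 2)
Step 5: +0 fires, +2 burnt (F count now 0)
Fire out after step 5
Initially T: 17, now '.': 28
Total burnt (originally-T cells now '.'): 15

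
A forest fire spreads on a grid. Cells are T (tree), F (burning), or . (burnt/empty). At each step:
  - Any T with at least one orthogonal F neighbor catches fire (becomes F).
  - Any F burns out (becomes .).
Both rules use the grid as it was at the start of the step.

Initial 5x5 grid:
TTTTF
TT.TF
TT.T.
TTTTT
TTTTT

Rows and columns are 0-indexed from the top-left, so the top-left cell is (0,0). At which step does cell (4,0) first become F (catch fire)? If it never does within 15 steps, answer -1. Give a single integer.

Step 1: cell (4,0)='T' (+2 fires, +2 burnt)
Step 2: cell (4,0)='T' (+2 fires, +2 burnt)
Step 3: cell (4,0)='T' (+2 fires, +2 burnt)
Step 4: cell (4,0)='T' (+5 fires, +2 burnt)
Step 5: cell (4,0)='T' (+5 fires, +5 burnt)
Step 6: cell (4,0)='T' (+3 fires, +5 burnt)
Step 7: cell (4,0)='F' (+1 fires, +3 burnt)
  -> target ignites at step 7
Step 8: cell (4,0)='.' (+0 fires, +1 burnt)
  fire out at step 8

7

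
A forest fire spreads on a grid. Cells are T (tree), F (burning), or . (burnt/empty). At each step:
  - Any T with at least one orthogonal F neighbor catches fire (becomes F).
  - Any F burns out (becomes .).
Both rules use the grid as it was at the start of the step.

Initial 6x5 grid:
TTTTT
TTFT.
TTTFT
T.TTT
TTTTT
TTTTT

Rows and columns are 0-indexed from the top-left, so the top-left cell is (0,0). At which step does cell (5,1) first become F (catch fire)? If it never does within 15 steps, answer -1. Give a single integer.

Step 1: cell (5,1)='T' (+6 fires, +2 burnt)
Step 2: cell (5,1)='T' (+7 fires, +6 burnt)
Step 3: cell (5,1)='T' (+6 fires, +7 burnt)
Step 4: cell (5,1)='T' (+4 fires, +6 burnt)
Step 5: cell (5,1)='F' (+2 fires, +4 burnt)
  -> target ignites at step 5
Step 6: cell (5,1)='.' (+1 fires, +2 burnt)
Step 7: cell (5,1)='.' (+0 fires, +1 burnt)
  fire out at step 7

5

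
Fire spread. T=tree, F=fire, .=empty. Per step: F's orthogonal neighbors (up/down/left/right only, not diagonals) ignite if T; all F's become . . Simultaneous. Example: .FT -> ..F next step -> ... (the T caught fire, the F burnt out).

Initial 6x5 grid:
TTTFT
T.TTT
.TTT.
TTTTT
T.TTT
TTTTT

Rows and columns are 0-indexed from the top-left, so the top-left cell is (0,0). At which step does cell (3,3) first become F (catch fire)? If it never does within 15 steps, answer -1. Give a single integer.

Step 1: cell (3,3)='T' (+3 fires, +1 burnt)
Step 2: cell (3,3)='T' (+4 fires, +3 burnt)
Step 3: cell (3,3)='F' (+3 fires, +4 burnt)
  -> target ignites at step 3
Step 4: cell (3,3)='.' (+5 fires, +3 burnt)
Step 5: cell (3,3)='.' (+4 fires, +5 burnt)
Step 6: cell (3,3)='.' (+3 fires, +4 burnt)
Step 7: cell (3,3)='.' (+2 fires, +3 burnt)
Step 8: cell (3,3)='.' (+1 fires, +2 burnt)
Step 9: cell (3,3)='.' (+0 fires, +1 burnt)
  fire out at step 9

3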